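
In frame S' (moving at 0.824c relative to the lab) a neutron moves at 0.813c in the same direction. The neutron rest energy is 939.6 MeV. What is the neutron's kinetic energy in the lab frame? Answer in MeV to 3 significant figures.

K ≈ 3820 MeV

u_lab = (0.813 + 0.824)/(1 + 0.813×0.824) = 0.980291
γ = 1/√(1 − 0.980291²) = 5.0618
K = (γ − 1)m₀c² = (5.0618 − 1) × 939.6 = 4.0618 × 939.6 = 3820 MeV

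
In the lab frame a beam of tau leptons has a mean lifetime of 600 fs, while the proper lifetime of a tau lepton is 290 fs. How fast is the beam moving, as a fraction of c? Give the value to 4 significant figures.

β ≈ 0.8754

γ = Δt/τ₀ = 600/290 = 2.06897
β = √(1 − 1/γ²) = √(1 − 1/2.06897²) = 0.8754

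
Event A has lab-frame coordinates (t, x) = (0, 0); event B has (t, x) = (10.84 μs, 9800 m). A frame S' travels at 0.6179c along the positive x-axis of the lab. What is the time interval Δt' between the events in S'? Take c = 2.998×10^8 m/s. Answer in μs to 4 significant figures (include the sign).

γ = 1/√(1 − 0.6179²) = 1.27185
Δt' = γ(Δt − vΔx/c²) = 1.27185 × (10.84 μs − 0.6179×9800 m / (2.998×10^8 m/s))
= 1.27185 × (-9.35820 μs) = -11.90 μs

Δt' ≈ -11.90 μs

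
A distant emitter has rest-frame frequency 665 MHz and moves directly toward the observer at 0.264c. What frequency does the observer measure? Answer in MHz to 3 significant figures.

f_obs ≈ 871 MHz

Relativistic Doppler: f_obs = f_src √((1+β)/(1−β))
= 665 × √(1.2640/0.73600) = 665 × 1.3105 = 871 MHz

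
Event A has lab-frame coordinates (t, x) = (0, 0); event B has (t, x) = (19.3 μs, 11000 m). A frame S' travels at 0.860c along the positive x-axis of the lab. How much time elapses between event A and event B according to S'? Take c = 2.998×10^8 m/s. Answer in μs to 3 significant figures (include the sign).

γ = 1/√(1 − 0.860²) = 1.9597
Δt' = γ(Δt − vΔx/c²) = 1.9597 × (19.3 μs − 0.860×11000 m / (2.998×10^8 m/s))
= 1.9597 × (-12.254 μs) = -24.0 μs

Δt' ≈ -24.0 μs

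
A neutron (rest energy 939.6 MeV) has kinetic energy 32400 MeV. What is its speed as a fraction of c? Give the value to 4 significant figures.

γ = 1 + K/(m₀c²) = 1 + 32400/939.6 = 35.4828
β = √(1 − 1/γ²) = 0.9996

β ≈ 0.9996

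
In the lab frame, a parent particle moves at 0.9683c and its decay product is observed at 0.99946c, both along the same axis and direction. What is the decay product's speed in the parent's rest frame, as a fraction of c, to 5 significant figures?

Inverse velocity addition: u' = (u − v)/(1 − uv/c²)
= (0.99946 − 0.9683)/(1 − 0.99946×0.9683) = 0.031160/0.03222288 = 0.96701

u' ≈ 0.96701c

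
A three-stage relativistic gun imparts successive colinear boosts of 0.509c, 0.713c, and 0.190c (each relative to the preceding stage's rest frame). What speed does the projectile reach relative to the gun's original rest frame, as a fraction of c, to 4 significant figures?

u ≈ 0.9284c

Compose boost 2: (0.713 + 0.509)/(1 + 0.713×0.509) = 1.222/1.36292 = 0.896606
Compose boost 3: (0.190 + 0.896606)/(1 + 0.190×0.896606) = 1.08661/1.17036 = 0.9284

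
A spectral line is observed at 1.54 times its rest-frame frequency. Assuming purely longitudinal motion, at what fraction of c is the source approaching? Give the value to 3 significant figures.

β ≈ 0.407

f_obs/f_src = √((1+β)/(1−β)) = 1.54  ⇒  (1+β)/(1−β) = 2.3716
β = |1 − D²|/(1 + D²) = |1 − 2.3716|/(1 + 2.3716) = 0.407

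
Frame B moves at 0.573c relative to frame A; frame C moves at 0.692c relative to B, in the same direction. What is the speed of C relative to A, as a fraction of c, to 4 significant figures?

Compose boost 2: (0.692 + 0.573)/(1 + 0.692×0.573) = 1.265/1.39652 = 0.9058

u ≈ 0.9058c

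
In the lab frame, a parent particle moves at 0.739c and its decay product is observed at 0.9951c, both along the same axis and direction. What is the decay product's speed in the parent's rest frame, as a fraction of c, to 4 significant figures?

Inverse velocity addition: u' = (u − v)/(1 − uv/c²)
= (0.9951 − 0.739)/(1 − 0.9951×0.739) = 0.2561/0.264621 = 0.9678

u' ≈ 0.9678c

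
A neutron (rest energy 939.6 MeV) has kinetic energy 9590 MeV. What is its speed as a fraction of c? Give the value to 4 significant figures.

β ≈ 0.9960

γ = 1 + K/(m₀c²) = 1 + 9590/939.6 = 11.2065
β = √(1 − 1/γ²) = 0.9960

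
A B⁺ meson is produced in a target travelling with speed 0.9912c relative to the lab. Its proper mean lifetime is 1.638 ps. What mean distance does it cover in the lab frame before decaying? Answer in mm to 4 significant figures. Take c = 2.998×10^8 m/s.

γ = 1/√(1 − 0.9912²) = 7.55442
Dilated lifetime: Δt = γτ₀ = 7.55442 × 1.638 ps = 12.3741 ps
d = vΔt = 0.9912c × 12.3741 ps = 2.97162×10^8 m/s × 1.23741×10^-11 s = 3.677 mm

d ≈ 3.677 mm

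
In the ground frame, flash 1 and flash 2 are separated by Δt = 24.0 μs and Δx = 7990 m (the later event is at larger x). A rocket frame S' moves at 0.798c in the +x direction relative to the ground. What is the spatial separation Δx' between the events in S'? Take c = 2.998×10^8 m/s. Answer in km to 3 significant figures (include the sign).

γ = 1/√(1 − 0.798²) = 1.6593
Δx' = γ(Δx − vΔt) = 1.6593 × (7990 m − 0.798×(2.998×10^8 m/s)×24.0×10^-6 s)
= 1.6593 × (2248.2 m) = 3.73 km

Δx' ≈ 3.73 km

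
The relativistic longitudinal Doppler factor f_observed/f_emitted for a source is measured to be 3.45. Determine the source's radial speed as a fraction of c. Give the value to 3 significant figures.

f_obs/f_src = √((1+β)/(1−β)) = 3.45  ⇒  (1+β)/(1−β) = 11.903
β = |1 − D²|/(1 + D²) = |1 − 11.903|/(1 + 11.903) = 0.845

β ≈ 0.845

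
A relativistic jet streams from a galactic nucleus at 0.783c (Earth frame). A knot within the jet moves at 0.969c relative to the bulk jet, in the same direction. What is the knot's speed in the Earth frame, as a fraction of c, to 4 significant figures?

u ≈ 0.9962c

Relativistic velocity addition: u = (u' + v)/(1 + u'v/c²)
= (0.969 + 0.783)/(1 + 0.969×0.783) = 1.752/1.75873 = 0.9962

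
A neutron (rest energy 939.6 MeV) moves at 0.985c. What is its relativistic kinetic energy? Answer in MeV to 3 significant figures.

γ = 1/√(1 − 0.985²) = 5.7953
K = (γ − 1)m₀c² = (5.7953 − 1) × 939.6 MeV = 4.7953 × 939.6 MeV = 4510 MeV

K ≈ 4510 MeV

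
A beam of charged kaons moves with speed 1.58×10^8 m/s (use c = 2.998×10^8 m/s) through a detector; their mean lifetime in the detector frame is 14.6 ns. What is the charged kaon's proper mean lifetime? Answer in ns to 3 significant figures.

β = v/c = 1.58×10^8 / 2.998×10^8 = 0.52702
γ = 1/√(1 − 0.52702²) = 1.1767
Proper time: τ₀ = Δt/γ = 14.6/1.1767 = 12.4 ns

τ₀ ≈ 12.4 ns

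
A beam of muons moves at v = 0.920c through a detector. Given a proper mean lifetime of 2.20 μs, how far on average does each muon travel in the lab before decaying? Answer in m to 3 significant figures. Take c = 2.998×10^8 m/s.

d ≈ 1550 m

γ = 1/√(1 − 0.920²) = 2.5516
Dilated lifetime: Δt = γτ₀ = 2.5516 × 2.20 μs = 5.6134 μs
d = vΔt = 0.920c × 5.6134 μs = 2.7582×10^8 m/s × 5.6134×10^-6 s = 1550 m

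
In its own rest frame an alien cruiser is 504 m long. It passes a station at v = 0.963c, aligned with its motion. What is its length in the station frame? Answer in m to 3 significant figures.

γ = 1/√(1 − 0.963²) = 3.7106
Length contraction: L = L₀/γ = 504/3.7106 = 136 m

L ≈ 136 m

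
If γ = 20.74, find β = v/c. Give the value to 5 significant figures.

β = √(1 − 1/γ²) = √(1 − 1/20.74²) = √(0.9976752) = 0.99884

β ≈ 0.99884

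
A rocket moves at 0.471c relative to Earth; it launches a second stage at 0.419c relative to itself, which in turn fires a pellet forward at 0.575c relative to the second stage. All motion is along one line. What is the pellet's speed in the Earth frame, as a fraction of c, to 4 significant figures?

u ≈ 0.9236c

Compose boost 2: (0.419 + 0.471)/(1 + 0.419×0.471) = 0.8900/1.19735 = 0.743309
Compose boost 3: (0.575 + 0.743309)/(1 + 0.575×0.743309) = 1.31831/1.42740 = 0.9236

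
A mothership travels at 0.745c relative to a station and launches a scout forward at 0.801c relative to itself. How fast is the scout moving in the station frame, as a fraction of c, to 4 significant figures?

Compose boost 2: (0.801 + 0.745)/(1 + 0.801×0.745) = 1.546/1.59675 = 0.9682

u ≈ 0.9682c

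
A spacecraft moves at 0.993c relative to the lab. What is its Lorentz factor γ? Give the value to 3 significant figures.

γ ≈ 8.47

γ = 1/√(1 − β²) = 1/√(1 − 0.993²) = 1/√(0.013951) = 8.47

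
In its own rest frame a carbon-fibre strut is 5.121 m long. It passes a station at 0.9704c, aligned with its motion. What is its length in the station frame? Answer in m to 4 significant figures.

γ = 1/√(1 − 0.9704²) = 4.14073
Length contraction: L = L₀/γ = 5.121/4.14073 = 1.237 m

L ≈ 1.237 m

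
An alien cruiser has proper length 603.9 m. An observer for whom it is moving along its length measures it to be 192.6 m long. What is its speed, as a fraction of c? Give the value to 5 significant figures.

γ = L₀/L = 603.9/192.6 = 3.135514
β = √(1 − 1/γ²) = 0.94778

β ≈ 0.94778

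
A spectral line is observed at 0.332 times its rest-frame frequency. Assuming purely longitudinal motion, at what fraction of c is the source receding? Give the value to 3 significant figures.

β ≈ 0.801

f_obs/f_src = √((1−β)/(1+β)) = 0.332  ⇒  (1−β)/(1+β) = 0.11022
β = |1 − D²|/(1 + D²) = |1 − 0.11022|/(1 + 0.11022) = 0.801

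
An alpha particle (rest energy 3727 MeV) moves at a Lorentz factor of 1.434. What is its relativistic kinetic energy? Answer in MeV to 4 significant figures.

K ≈ 1618 MeV

γ = 1.434 (given)
K = (γ − 1)m₀c² = (1.434 − 1) × 3727 MeV = 0.434000 × 3727 MeV = 1618 MeV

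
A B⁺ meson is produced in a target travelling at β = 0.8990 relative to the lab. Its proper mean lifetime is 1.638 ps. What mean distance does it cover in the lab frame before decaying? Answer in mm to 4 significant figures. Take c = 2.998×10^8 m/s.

γ = 1/√(1 − 0.8990²) = 2.28337
Dilated lifetime: Δt = γτ₀ = 2.28337 × 1.638 ps = 3.74016 ps
d = vΔt = 0.8990c × 3.74016 ps = 2.69520×10^8 m/s × 3.74016×10^-12 s = 1.008 mm

d ≈ 1.008 mm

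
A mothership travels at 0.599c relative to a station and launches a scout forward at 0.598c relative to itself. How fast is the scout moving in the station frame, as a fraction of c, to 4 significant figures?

Compose boost 2: (0.598 + 0.599)/(1 + 0.598×0.599) = 1.197/1.35820 = 0.8813

u ≈ 0.8813c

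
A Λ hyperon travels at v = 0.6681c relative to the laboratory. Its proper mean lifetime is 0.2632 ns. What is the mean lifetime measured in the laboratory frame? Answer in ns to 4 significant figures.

Δt ≈ 0.3537 ns

γ = 1/√(1 − 0.6681²) = 1.34396
Time dilation: Δt = γτ₀ = 1.34396 × 0.2632 ns = 0.3537 ns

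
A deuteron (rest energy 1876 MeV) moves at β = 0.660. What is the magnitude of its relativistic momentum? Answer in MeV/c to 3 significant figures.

p ≈ 1650 MeV/c

γ = 1/√(1 − 0.660²) = 1.3311
p = γβm₀c = 1.3311 × 0.660 × 1876 MeV/c = 1650 MeV/c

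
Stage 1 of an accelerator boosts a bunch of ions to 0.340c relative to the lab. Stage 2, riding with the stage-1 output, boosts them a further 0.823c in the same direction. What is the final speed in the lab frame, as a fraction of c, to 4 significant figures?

u ≈ 0.9087c

Compose boost 2: (0.823 + 0.340)/(1 + 0.823×0.340) = 1.163/1.27982 = 0.9087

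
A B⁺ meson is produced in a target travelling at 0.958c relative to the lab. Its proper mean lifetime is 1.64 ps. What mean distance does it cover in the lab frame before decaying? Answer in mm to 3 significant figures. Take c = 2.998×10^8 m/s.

d ≈ 1.64 mm

γ = 1/√(1 − 0.958²) = 3.4871
Dilated lifetime: Δt = γτ₀ = 3.4871 × 1.64 ps = 5.7189 ps
d = vΔt = 0.958c × 5.7189 ps = 2.8721×10^8 m/s × 5.7189×10^-12 s = 1.64 mm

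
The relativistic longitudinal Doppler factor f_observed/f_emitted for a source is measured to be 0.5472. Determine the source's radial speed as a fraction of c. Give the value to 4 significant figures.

f_obs/f_src = √((1−β)/(1+β)) = 0.5472  ⇒  (1−β)/(1+β) = 0.299428
β = |1 − D²|/(1 + D²) = |1 − 0.299428|/(1 + 0.299428) = 0.5391

β ≈ 0.5391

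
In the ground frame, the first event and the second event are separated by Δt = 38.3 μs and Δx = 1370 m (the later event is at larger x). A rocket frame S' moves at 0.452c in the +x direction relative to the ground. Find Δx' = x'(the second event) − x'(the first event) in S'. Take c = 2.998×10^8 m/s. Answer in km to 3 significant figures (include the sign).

γ = 1/√(1 − 0.452²) = 1.1211
Δx' = γ(Δx − vΔt) = 1.1211 × (1370 m − 0.452×(2.998×10^8 m/s)×38.3×10^-6 s)
= 1.1211 × (-3820.0 m) = -4.28 km

Δx' ≈ -4.28 km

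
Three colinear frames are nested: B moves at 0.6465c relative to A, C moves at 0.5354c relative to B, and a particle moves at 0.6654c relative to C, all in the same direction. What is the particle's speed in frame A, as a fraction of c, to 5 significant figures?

Compose boost 2: (0.5354 + 0.6465)/(1 + 0.5354×0.6465) = 1.1819/1.346136 = 0.8779944
Compose boost 3: (0.6654 + 0.8779944)/(1 + 0.6654×0.8779944) = 1.543394/1.584217 = 0.97423

u ≈ 0.97423c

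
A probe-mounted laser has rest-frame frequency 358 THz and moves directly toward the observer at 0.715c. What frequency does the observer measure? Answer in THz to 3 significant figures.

f_obs ≈ 878 THz

Relativistic Doppler: f_obs = f_src √((1+β)/(1−β))
= 358 × √(1.7150/0.28500) = 358 × 2.4531 = 878 THz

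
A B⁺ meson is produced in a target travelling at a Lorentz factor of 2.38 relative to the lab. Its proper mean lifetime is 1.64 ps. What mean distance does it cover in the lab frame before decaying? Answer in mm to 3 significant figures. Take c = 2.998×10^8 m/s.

d ≈ 1.06 mm

β = √(1 − 1/γ²) = √(1 − 1/2.38²) = 0.90745
Dilated lifetime: Δt = γτ₀ = 2.38 × 1.64 ps = 3.9032 ps
d = vΔt = 0.90745c × 3.9032 ps = 2.7205×10^8 m/s × 3.9032×10^-12 s = 1.06 mm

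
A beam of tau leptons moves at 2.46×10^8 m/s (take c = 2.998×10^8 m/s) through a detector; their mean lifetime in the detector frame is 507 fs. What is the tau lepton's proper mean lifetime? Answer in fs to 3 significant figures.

τ₀ ≈ 290 fs

β = v/c = 2.46×10^8 / 2.998×10^8 = 0.82055
γ = 1/√(1 − 0.82055²) = 1.7495
Proper time: τ₀ = Δt/γ = 507/1.7495 = 290 fs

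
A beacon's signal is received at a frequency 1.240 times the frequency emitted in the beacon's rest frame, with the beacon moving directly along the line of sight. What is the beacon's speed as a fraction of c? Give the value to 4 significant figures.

β ≈ 0.2119

f_obs/f_src = √((1+β)/(1−β)) = 1.240  ⇒  (1+β)/(1−β) = 1.53760
β = |1 − D²|/(1 + D²) = |1 − 1.53760|/(1 + 1.53760) = 0.2119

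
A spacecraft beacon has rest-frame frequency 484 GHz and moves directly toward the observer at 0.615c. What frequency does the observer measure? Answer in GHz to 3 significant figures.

f_obs ≈ 991 GHz

Relativistic Doppler: f_obs = f_src √((1+β)/(1−β))
= 484 × √(1.6150/0.38500) = 484 × 2.0481 = 991 GHz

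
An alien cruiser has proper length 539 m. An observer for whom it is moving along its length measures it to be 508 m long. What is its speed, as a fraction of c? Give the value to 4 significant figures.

β ≈ 0.3342

γ = L₀/L = 539/508 = 1.06102
β = √(1 − 1/γ²) = 0.3342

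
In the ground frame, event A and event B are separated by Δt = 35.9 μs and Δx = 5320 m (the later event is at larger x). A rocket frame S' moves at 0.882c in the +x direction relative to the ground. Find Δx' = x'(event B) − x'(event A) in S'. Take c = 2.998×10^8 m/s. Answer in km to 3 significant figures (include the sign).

γ = 1/√(1 − 0.882²) = 2.1220
Δx' = γ(Δx − vΔt) = 2.1220 × (5320 m − 0.882×(2.998×10^8 m/s)×35.9×10^-6 s)
= 2.1220 × (-4172.8 m) = -8.85 km

Δx' ≈ -8.85 km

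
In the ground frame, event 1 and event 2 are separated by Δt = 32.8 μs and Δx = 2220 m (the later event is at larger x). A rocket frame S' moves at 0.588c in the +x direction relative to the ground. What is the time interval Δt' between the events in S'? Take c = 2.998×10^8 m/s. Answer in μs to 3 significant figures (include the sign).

Δt' ≈ 35.2 μs

γ = 1/√(1 − 0.588²) = 1.2363
Δt' = γ(Δt − vΔx/c²) = 1.2363 × (32.8 μs − 0.588×2220 m / (2.998×10^8 m/s))
= 1.2363 × (28.446 μs) = 35.2 μs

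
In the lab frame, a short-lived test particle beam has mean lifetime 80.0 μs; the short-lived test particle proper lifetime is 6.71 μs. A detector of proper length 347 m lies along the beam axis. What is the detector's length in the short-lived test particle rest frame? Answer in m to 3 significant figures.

L ≈ 29.1 m

Time dilation ⇒ γ = Δt/τ₀ = 80.0/6.71 = 11.923
Length contraction: L = L₀/γ = 347/11.923 = 29.1 m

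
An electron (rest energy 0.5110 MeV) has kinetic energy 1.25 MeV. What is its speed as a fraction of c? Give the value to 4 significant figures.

γ = 1 + K/(m₀c²) = 1 + 1.25/0.5110 = 3.44618
β = √(1 − 1/γ²) = 0.9570

β ≈ 0.9570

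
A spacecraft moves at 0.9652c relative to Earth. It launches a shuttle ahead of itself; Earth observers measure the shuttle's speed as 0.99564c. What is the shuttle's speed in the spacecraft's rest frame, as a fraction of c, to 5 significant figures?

u' ≈ 0.78035c

Inverse velocity addition: u' = (u − v)/(1 − uv/c²)
= (0.99564 − 0.9652)/(1 − 0.99564×0.9652) = 0.030440/0.03900827 = 0.78035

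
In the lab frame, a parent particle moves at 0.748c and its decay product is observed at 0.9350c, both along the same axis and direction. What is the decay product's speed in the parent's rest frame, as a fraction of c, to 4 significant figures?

u' ≈ 0.6220c

Inverse velocity addition: u' = (u − v)/(1 − uv/c²)
= (0.9350 − 0.748)/(1 − 0.9350×0.748) = 0.1870/0.300620 = 0.6220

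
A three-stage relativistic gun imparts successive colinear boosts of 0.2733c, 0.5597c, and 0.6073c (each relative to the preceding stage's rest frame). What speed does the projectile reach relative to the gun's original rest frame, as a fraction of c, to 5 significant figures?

u ≈ 0.92425c

Compose boost 2: (0.5597 + 0.2733)/(1 + 0.5597×0.2733) = 0.83300/1.152966 = 0.7224844
Compose boost 3: (0.6073 + 0.7224844)/(1 + 0.6073×0.7224844) = 1.329784/1.438765 = 0.92425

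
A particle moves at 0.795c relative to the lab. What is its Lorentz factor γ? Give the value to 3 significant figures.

γ ≈ 1.65

γ = 1/√(1 − β²) = 1/√(1 − 0.795²) = 1/√(0.36797) = 1.65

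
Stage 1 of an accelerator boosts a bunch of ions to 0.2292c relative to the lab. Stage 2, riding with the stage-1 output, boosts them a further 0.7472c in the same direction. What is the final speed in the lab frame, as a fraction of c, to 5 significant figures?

u ≈ 0.83363c

Compose boost 2: (0.7472 + 0.2292)/(1 + 0.7472×0.2292) = 0.97640/1.171258 = 0.83363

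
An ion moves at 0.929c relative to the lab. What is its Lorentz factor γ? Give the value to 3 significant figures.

γ ≈ 2.70

γ = 1/√(1 − β²) = 1/√(1 − 0.929²) = 1/√(0.13696) = 2.70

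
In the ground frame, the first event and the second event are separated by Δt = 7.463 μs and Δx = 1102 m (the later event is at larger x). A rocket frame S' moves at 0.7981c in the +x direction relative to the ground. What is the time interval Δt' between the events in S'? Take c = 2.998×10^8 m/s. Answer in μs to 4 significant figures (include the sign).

γ = 1/√(1 − 0.7981²) = 1.65968
Δt' = γ(Δt − vΔx/c²) = 1.65968 × (7.463 μs − 0.7981×1102 m / (2.998×10^8 m/s))
= 1.65968 × (4.52936 μs) = 7.517 μs

Δt' ≈ 7.517 μs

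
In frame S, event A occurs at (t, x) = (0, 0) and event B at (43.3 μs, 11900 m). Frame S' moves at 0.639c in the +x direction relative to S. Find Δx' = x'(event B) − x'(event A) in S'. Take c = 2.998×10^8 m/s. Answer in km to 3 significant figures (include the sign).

Δx' ≈ 4.69 km

γ = 1/√(1 − 0.639²) = 1.3000
Δx' = γ(Δx − vΔt) = 1.3000 × (11900 m − 0.639×(2.998×10^8 m/s)×43.3×10^-6 s)
= 1.3000 × (3604.9 m) = 4.69 km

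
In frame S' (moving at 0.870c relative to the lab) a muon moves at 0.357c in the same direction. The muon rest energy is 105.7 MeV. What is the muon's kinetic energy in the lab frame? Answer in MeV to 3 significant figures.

u_lab = (0.357 + 0.870)/(1 + 0.357×0.870) = 0.936220
γ = 1/√(1 − 0.936220²) = 2.8456
K = (γ − 1)m₀c² = (2.8456 − 1) × 105.7 = 1.8456 × 105.7 = 195 MeV

K ≈ 195 MeV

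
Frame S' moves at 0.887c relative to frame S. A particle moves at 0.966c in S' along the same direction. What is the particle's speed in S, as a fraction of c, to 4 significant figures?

u ≈ 0.9979c

Relativistic velocity addition: u = (u' + v)/(1 + u'v/c²)
= (0.966 + 0.887)/(1 + 0.966×0.887) = 1.853/1.85684 = 0.9979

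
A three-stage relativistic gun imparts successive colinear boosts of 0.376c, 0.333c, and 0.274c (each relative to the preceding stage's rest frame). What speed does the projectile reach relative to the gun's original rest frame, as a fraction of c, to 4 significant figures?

Compose boost 2: (0.333 + 0.376)/(1 + 0.333×0.376) = 0.7090/1.12521 = 0.630106
Compose boost 3: (0.274 + 0.630106)/(1 + 0.274×0.630106) = 0.904106/1.17265 = 0.7710

u ≈ 0.7710c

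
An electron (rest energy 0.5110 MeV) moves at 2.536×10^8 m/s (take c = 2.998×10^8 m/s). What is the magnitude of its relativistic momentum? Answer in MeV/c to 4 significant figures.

p ≈ 0.8105 MeV/c

β = v/c = 2.536×10^8 / 2.998×10^8 = 0.845897
γ = 1/√(1 − 0.845897²) = 1.87496
p = γβm₀c = 1.87496 × 0.845897 × 0.5110 MeV/c = 0.8105 MeV/c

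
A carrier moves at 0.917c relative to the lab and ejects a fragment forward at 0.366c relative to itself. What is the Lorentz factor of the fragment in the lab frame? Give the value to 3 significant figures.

γ ≈ 3.60

u_lab = (0.366 + 0.917)/(1 + 0.366×0.917) = 1.283/1.33562 = 0.960601
γ = 1/√(1 − 0.960601²) = 3.60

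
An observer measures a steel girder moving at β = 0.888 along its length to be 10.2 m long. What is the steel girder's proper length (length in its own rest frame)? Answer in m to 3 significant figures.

γ = 1/√(1 − 0.888²) = 2.1747
L₀ = γL = 2.1747 × 10.2 = 22.2 m

L₀ ≈ 22.2 m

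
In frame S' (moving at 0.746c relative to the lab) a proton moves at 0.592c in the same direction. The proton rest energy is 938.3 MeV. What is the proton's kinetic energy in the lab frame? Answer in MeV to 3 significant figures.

u_lab = (0.592 + 0.746)/(1 + 0.592×0.746) = 0.928115
γ = 1/√(1 − 0.928115²) = 2.6860
K = (γ − 1)m₀c² = (2.6860 − 1) × 938.3 = 1.6860 × 938.3 = 1580 MeV

K ≈ 1580 MeV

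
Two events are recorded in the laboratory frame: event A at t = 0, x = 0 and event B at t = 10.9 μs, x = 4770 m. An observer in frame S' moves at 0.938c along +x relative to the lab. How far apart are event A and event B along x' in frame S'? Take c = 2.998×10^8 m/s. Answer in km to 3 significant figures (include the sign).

Δx' ≈ 4.92 km

γ = 1/√(1 − 0.938²) = 2.8849
Δx' = γ(Δx − vΔt) = 2.8849 × (4770 m − 0.938×(2.998×10^8 m/s)×10.9×10^-6 s)
= 2.8849 × (1704.8 m) = 4.92 km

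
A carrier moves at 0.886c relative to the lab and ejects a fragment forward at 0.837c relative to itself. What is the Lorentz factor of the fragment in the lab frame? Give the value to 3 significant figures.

u_lab = (0.837 + 0.886)/(1 + 0.837×0.886) = 1.723/1.74158 = 0.989330
γ = 1/√(1 − 0.989330²) = 6.86

γ ≈ 6.86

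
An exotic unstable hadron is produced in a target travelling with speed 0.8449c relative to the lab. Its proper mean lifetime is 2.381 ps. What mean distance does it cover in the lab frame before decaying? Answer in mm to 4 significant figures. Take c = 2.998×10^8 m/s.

d ≈ 1.127 mm

γ = 1/√(1 − 0.8449²) = 1.86942
Dilated lifetime: Δt = γτ₀ = 1.86942 × 2.381 ps = 4.45110 ps
d = vΔt = 0.8449c × 4.45110 ps = 2.53301×10^8 m/s × 4.45110×10^-12 s = 1.127 mm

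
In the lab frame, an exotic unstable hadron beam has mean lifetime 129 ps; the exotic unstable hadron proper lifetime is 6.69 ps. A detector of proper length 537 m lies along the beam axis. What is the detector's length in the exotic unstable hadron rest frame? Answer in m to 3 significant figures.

Time dilation ⇒ γ = Δt/τ₀ = 129/6.69 = 19.283
Length contraction: L = L₀/γ = 537/19.283 = 27.8 m

L ≈ 27.8 m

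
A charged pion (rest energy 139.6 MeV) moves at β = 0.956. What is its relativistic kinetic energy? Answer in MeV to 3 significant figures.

K ≈ 336 MeV

γ = 1/√(1 − 0.956²) = 3.4087
K = (γ − 1)m₀c² = (3.4087 − 1) × 139.6 MeV = 2.4087 × 139.6 MeV = 336 MeV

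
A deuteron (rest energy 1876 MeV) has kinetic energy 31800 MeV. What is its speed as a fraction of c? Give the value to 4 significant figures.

γ = 1 + K/(m₀c²) = 1 + 31800/1876 = 17.9510
β = √(1 − 1/γ²) = 0.9984

β ≈ 0.9984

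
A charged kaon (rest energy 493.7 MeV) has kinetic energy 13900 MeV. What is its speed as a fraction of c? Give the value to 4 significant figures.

γ = 1 + K/(m₀c²) = 1 + 13900/493.7 = 29.1547
β = √(1 − 1/γ²) = 0.9994

β ≈ 0.9994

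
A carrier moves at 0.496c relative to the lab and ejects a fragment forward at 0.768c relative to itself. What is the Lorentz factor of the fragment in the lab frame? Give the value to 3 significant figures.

u_lab = (0.768 + 0.496)/(1 + 0.768×0.496) = 1.264/1.38093 = 0.915327
γ = 1/√(1 − 0.915327²) = 2.48

γ ≈ 2.48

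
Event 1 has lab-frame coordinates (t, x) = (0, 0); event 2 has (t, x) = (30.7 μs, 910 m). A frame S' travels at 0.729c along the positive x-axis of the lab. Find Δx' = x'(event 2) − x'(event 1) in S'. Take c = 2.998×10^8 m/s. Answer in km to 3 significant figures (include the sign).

γ = 1/√(1 − 0.729²) = 1.4609
Δx' = γ(Δx − vΔt) = 1.4609 × (910 m − 0.729×(2.998×10^8 m/s)×30.7×10^-6 s)
= 1.4609 × (-5799.6 m) = -8.47 km

Δx' ≈ -8.47 km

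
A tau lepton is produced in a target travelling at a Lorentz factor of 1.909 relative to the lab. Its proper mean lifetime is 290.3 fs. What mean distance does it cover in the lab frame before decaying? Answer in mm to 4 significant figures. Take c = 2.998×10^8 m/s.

β = √(1 − 1/γ²) = √(1 − 1/1.909²) = 0.851820
Dilated lifetime: Δt = γτ₀ = 1.909 × 290.3 fs = 554.183 fs
d = vΔt = 0.851820c × 554.183 fs = 2.55376×10^8 m/s × 5.54183×10^-13 s = 0.1415 mm

d ≈ 0.1415 mm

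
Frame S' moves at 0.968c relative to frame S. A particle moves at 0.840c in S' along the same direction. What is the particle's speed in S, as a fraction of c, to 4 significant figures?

Relativistic velocity addition: u = (u' + v)/(1 + u'v/c²)
= (0.840 + 0.968)/(1 + 0.840×0.968) = 1.808/1.81312 = 0.9972

u ≈ 0.9972c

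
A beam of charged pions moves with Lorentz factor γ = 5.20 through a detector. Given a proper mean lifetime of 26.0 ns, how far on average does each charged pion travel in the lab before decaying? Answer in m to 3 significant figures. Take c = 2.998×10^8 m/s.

d ≈ 39.8 m

β = √(1 − 1/γ²) = √(1 − 1/5.20²) = 0.98133
Dilated lifetime: Δt = γτ₀ = 5.20 × 26.0 ns = 135.20 ns
d = vΔt = 0.98133c × 135.20 ns = 2.9420×10^8 m/s × 1.3520×10^-7 s = 39.8 m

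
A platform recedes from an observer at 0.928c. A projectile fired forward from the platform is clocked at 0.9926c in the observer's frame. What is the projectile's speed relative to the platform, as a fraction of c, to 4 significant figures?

u' ≈ 0.8191c

Inverse velocity addition: u' = (u − v)/(1 − uv/c²)
= (0.9926 − 0.928)/(1 − 0.9926×0.928) = 0.06460/0.0788672 = 0.8191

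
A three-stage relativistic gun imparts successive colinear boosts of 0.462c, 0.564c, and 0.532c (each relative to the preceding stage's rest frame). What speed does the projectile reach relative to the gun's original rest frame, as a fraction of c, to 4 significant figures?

Compose boost 2: (0.564 + 0.462)/(1 + 0.564×0.462) = 1.026/1.26057 = 0.813919
Compose boost 3: (0.532 + 0.813919)/(1 + 0.532×0.813919) = 1.34592/1.43300 = 0.9392

u ≈ 0.9392c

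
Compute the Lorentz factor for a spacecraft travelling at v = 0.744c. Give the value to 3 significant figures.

γ ≈ 1.50

γ = 1/√(1 − β²) = 1/√(1 − 0.744²) = 1/√(0.44646) = 1.50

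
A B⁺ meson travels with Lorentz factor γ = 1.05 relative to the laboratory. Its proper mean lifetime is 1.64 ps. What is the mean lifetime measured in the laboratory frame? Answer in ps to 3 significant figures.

γ = 1.05 (given)
Time dilation: Δt = γτ₀ = 1.05 × 1.64 ps = 1.72 ps

Δt ≈ 1.72 ps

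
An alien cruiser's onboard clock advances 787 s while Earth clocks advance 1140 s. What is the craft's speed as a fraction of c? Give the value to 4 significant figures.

γ = Δt/τ₀ = 1140/787 = 1.44854
β = √(1 − 1/γ²) = √(1 − 1/1.44854²) = 0.7235

β ≈ 0.7235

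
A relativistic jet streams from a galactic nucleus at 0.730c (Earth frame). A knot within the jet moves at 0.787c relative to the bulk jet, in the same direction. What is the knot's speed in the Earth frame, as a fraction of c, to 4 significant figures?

u ≈ 0.9635c

Relativistic velocity addition: u = (u' + v)/(1 + u'v/c²)
= (0.787 + 0.730)/(1 + 0.787×0.730) = 1.517/1.57451 = 0.9635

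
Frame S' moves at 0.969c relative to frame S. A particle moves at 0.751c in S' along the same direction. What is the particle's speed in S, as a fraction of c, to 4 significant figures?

Relativistic velocity addition: u = (u' + v)/(1 + u'v/c²)
= (0.751 + 0.969)/(1 + 0.751×0.969) = 1.720/1.72772 = 0.9955

u ≈ 0.9955c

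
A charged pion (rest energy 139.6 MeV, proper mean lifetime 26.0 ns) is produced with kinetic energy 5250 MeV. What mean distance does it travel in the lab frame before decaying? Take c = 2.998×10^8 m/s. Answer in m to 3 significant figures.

γ = 1 + K/(m₀c²) = 1 + 5250/139.6 = 38.607
β = √(1 − 1/γ²) = 0.99966
Dilated lifetime: γτ₀ = 38.607 × 26.0 ns = 1003.8 ns
d = βc·γτ₀ = 0.99966 × (2.998×10^8 m/s) × 1.0038×10^-6 s = 301 m

d ≈ 301 m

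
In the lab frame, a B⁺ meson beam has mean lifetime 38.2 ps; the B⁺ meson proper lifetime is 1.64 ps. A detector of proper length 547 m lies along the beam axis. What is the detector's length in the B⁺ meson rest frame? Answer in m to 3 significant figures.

Time dilation ⇒ γ = Δt/τ₀ = 38.2/1.64 = 23.293
Length contraction: L = L₀/γ = 547/23.293 = 23.5 m

L ≈ 23.5 m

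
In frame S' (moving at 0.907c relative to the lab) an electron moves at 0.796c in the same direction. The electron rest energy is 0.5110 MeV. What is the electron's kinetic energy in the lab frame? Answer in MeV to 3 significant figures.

u_lab = (0.796 + 0.907)/(1 + 0.796×0.907) = 0.988982
γ = 1/√(1 − 0.988982²) = 6.7552
K = (γ − 1)m₀c² = (6.7552 − 1) × 0.5110 = 5.7552 × 0.5110 = 2.94 MeV

K ≈ 2.94 MeV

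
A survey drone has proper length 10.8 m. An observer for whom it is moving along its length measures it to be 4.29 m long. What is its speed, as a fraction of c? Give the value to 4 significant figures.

γ = L₀/L = 10.8/4.29 = 2.51748
β = √(1 − 1/γ²) = 0.9177

β ≈ 0.9177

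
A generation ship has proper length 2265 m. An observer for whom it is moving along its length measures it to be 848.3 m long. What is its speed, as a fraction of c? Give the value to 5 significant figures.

γ = L₀/L = 2265/848.3 = 2.670046
β = √(1 − 1/γ²) = 0.92722

β ≈ 0.92722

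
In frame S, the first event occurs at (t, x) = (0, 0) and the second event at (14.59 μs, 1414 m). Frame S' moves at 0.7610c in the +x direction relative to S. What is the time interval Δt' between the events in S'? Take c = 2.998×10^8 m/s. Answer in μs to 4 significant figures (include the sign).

Δt' ≈ 16.96 μs

γ = 1/√(1 − 0.7610²) = 1.54142
Δt' = γ(Δt − vΔx/c²) = 1.54142 × (14.59 μs − 0.7610×1414 m / (2.998×10^8 m/s))
= 1.54142 × (11.0008 μs) = 16.96 μs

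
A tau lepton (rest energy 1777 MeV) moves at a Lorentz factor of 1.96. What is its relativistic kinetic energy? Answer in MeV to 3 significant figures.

γ = 1.96 (given)
K = (γ − 1)m₀c² = (1.96 − 1) × 1777 MeV = 0.96000 × 1777 MeV = 1710 MeV

K ≈ 1710 MeV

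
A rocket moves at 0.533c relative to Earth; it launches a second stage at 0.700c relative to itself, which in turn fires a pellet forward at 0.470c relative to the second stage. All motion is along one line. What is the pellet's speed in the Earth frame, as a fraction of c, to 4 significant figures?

Compose boost 2: (0.700 + 0.533)/(1 + 0.700×0.533) = 1.233/1.37310 = 0.897968
Compose boost 3: (0.470 + 0.897968)/(1 + 0.470×0.897968) = 1.36797/1.42205 = 0.9620

u ≈ 0.9620c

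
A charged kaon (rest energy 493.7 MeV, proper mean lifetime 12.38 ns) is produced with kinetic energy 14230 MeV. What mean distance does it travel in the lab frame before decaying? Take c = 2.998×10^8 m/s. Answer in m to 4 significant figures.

γ = 1 + K/(m₀c²) = 1 + 14230/493.7 = 29.8232
β = √(1 − 1/γ²) = 0.999438
Dilated lifetime: γτ₀ = 29.8232 × 12.38 ns = 369.211 ns
d = βc·γτ₀ = 0.999438 × (2.998×10^8 m/s) × 3.69211×10^-7 s = 110.6 m

d ≈ 110.6 m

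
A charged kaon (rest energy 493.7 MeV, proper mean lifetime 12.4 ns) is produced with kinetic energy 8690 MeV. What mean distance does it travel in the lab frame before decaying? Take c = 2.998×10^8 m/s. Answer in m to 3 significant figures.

d ≈ 69.1 m

γ = 1 + K/(m₀c²) = 1 + 8690/493.7 = 18.602
β = √(1 − 1/γ²) = 0.99855
Dilated lifetime: γτ₀ = 18.602 × 12.4 ns = 230.66 ns
d = βc·γτ₀ = 0.99855 × (2.998×10^8 m/s) × 2.3066×10^-7 s = 69.1 m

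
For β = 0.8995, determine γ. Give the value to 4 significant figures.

γ ≈ 2.289

γ = 1/√(1 − β²) = 1/√(1 − 0.8995²) = 1/√(0.190900) = 2.289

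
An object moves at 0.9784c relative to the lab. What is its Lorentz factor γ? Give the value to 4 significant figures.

γ = 1/√(1 − β²) = 1/√(1 − 0.9784²) = 1/√(0.0427334) = 4.837

γ ≈ 4.837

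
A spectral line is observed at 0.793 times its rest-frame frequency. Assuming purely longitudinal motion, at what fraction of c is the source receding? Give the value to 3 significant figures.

f_obs/f_src = √((1−β)/(1+β)) = 0.793  ⇒  (1−β)/(1+β) = 0.62885
β = |1 − D²|/(1 + D²) = |1 − 0.62885|/(1 + 0.62885) = 0.228

β ≈ 0.228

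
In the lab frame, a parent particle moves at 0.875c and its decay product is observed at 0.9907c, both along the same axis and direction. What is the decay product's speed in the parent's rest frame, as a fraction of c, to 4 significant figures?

u' ≈ 0.8690c

Inverse velocity addition: u' = (u − v)/(1 − uv/c²)
= (0.9907 − 0.875)/(1 − 0.9907×0.875) = 0.1157/0.133138 = 0.8690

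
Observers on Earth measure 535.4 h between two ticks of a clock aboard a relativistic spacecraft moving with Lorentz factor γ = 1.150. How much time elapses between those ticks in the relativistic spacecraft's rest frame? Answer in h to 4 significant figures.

τ₀ ≈ 465.6 h

γ = 1.150 (given)
Proper time: τ₀ = Δt/γ = 535.4/1.150 = 465.6 h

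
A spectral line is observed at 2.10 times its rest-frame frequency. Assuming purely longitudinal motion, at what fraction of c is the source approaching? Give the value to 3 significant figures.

f_obs/f_src = √((1+β)/(1−β)) = 2.10  ⇒  (1+β)/(1−β) = 4.4100
β = |1 − D²|/(1 + D²) = |1 − 4.4100|/(1 + 4.4100) = 0.630

β ≈ 0.630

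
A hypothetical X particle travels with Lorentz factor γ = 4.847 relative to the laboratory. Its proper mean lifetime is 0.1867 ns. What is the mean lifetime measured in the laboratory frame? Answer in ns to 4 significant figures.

γ = 4.847 (given)
Time dilation: Δt = γτ₀ = 4.847 × 0.1867 ns = 0.9049 ns

Δt ≈ 0.9049 ns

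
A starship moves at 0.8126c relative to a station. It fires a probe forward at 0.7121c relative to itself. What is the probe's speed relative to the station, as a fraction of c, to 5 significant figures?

u ≈ 0.96582c

Relativistic velocity addition: u = (u' + v)/(1 + u'v/c²)
= (0.7121 + 0.8126)/(1 + 0.7121×0.8126) = 1.5247/1.578652 = 0.96582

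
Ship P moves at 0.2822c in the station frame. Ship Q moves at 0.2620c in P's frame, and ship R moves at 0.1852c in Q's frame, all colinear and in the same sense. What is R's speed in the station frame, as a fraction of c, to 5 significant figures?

u ≈ 0.63257c

Compose boost 2: (0.2620 + 0.2822)/(1 + 0.2620×0.2822) = 0.54420/1.073936 = 0.5067339
Compose boost 3: (0.1852 + 0.5067339)/(1 + 0.1852×0.5067339) = 0.6919339/1.093847 = 0.63257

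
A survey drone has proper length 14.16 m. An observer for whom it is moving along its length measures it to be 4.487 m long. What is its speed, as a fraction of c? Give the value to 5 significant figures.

β ≈ 0.94847

γ = L₀/L = 14.16/4.487 = 3.155783
β = √(1 − 1/γ²) = 0.94847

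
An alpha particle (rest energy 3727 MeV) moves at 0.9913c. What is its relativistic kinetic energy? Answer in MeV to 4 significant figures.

γ = 1/√(1 − 0.9913²) = 7.59752
K = (γ − 1)m₀c² = (7.59752 − 1) × 3727 MeV = 6.59752 × 3727 MeV = 24590 MeV

K ≈ 24590 MeV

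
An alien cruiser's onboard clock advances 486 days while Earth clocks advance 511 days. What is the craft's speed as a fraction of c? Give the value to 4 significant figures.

γ = Δt/τ₀ = 511/486 = 1.05144
β = √(1 − 1/γ²) = √(1 − 1/1.05144²) = 0.3090

β ≈ 0.3090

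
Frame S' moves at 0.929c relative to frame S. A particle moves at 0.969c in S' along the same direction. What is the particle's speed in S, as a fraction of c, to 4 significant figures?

Relativistic velocity addition: u = (u' + v)/(1 + u'v/c²)
= (0.969 + 0.929)/(1 + 0.969×0.929) = 1.898/1.90020 = 0.9988

u ≈ 0.9988c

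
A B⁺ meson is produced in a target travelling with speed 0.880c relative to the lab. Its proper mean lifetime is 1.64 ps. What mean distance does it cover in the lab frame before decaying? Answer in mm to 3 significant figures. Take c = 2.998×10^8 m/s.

γ = 1/√(1 − 0.880²) = 2.1054
Dilated lifetime: Δt = γτ₀ = 2.1054 × 1.64 ps = 3.4528 ps
d = vΔt = 0.880c × 3.4528 ps = 2.6382×10^8 m/s × 3.4528×10^-12 s = 0.911 mm

d ≈ 0.911 mm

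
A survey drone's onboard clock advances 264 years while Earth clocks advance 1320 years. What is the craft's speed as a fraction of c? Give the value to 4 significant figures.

γ = Δt/τ₀ = 1320/264 = 5.00000
β = √(1 − 1/γ²) = √(1 − 1/5.00000²) = 0.9798

β ≈ 0.9798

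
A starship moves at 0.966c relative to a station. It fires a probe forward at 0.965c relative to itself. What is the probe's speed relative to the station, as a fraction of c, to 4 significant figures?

u ≈ 0.9994c

Relativistic velocity addition: u = (u' + v)/(1 + u'v/c²)
= (0.965 + 0.966)/(1 + 0.965×0.966) = 1.931/1.93219 = 0.9994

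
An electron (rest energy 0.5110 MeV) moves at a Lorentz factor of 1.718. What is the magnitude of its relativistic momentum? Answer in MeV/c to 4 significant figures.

β = √(1 − 1/γ²) = √(1 − 1/1.718²) = 0.813137
p = γβm₀c = 1.718 × 0.813137 × 0.5110 MeV/c = 0.7139 MeV/c

p ≈ 0.7139 MeV/c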